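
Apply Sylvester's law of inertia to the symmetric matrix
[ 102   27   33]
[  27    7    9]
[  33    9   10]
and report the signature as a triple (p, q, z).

Answer: (1, 2, 0)

Derivation:
step 0: pivot 102 → sign +
step 1: pivot -5/34 → sign −
step 2: pivot -1/5 → sign −
signature = (1, 2, 0)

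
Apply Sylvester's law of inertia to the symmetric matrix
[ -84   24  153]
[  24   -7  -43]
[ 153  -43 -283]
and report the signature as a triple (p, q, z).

Answer: (0, 3, 0)

Derivation:
step 0: pivot -84 → sign −
step 1: pivot -1/7 → sign −
step 2: pivot -3/4 → sign −
signature = (0, 3, 0)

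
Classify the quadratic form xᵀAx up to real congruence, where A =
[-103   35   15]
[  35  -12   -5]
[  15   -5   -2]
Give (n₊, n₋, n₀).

step 0: pivot -103 → sign −
step 1: pivot -11/103 → sign −
step 2: pivot 3/11 → sign +
signature = (1, 2, 0)

Answer: (1, 2, 0)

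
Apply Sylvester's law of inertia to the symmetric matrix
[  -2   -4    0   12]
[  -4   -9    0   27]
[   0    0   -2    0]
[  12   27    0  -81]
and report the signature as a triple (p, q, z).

step 0: pivot -2 → sign −
step 1: pivot -1 → sign −
step 2: pivot -2 → sign −
step 3: row/col 3 already zero → sign 0
signature = (0, 3, 1)

Answer: (0, 3, 1)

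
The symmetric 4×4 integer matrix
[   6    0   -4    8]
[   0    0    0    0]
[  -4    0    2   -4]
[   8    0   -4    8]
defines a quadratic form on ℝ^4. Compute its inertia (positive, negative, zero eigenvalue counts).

step 0: pivot 6 → sign +
step 1: pivot -2/3 → sign −
step 2: row/col 2 already zero → sign 0
step 3: row/col 3 already zero → sign 0
signature = (1, 1, 2)

Answer: (1, 1, 2)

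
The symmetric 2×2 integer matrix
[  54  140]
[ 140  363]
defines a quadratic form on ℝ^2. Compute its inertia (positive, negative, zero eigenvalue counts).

step 0: pivot 54 → sign +
step 1: pivot 1/27 → sign +
signature = (2, 0, 0)

Answer: (2, 0, 0)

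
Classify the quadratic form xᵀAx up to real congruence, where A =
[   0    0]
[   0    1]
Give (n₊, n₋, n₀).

step 0: pivot 1 → sign +
step 1: row/col 1 already zero → sign 0
signature = (1, 0, 1)

Answer: (1, 0, 1)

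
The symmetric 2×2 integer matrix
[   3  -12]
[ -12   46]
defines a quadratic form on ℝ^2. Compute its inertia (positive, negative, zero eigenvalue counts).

step 0: pivot 3 → sign +
step 1: pivot -2 → sign −
signature = (1, 1, 0)

Answer: (1, 1, 0)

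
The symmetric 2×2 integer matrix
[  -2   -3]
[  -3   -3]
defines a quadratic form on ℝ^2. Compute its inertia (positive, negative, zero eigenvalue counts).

step 0: pivot -2 → sign −
step 1: pivot 3/2 → sign +
signature = (1, 1, 0)

Answer: (1, 1, 0)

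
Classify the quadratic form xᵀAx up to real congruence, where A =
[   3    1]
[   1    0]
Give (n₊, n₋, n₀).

Answer: (1, 1, 0)

Derivation:
step 0: pivot 3 → sign +
step 1: pivot -1/3 → sign −
signature = (1, 1, 0)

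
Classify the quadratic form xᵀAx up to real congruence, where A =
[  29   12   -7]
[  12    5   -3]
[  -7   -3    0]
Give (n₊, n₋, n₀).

step 0: pivot 29 → sign +
step 1: pivot 1/29 → sign +
step 2: pivot -2 → sign −
signature = (2, 1, 0)

Answer: (2, 1, 0)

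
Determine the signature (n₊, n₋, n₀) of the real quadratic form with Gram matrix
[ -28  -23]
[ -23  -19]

Answer: (0, 2, 0)

Derivation:
step 0: pivot -28 → sign −
step 1: pivot -3/28 → sign −
signature = (0, 2, 0)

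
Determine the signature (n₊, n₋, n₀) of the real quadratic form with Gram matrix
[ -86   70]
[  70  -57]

step 0: pivot -86 → sign −
step 1: pivot -1/43 → sign −
signature = (0, 2, 0)

Answer: (0, 2, 0)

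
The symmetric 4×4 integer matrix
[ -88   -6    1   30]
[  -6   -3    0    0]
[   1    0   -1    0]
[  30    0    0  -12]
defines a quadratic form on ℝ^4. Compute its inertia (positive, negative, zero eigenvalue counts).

step 0: pivot -88 → sign −
step 1: pivot -57/22 → sign −
step 2: pivot -75/76 → sign −
step 3: row/col 3 already zero → sign 0
signature = (0, 3, 1)

Answer: (0, 3, 1)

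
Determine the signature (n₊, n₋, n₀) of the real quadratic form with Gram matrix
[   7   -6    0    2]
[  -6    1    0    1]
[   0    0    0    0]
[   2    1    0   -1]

Answer: (2, 1, 1)

Derivation:
step 0: pivot 7 → sign +
step 1: pivot -29/7 → sign −
step 2: pivot 6/29 → sign +
step 3: row/col 3 already zero → sign 0
signature = (2, 1, 1)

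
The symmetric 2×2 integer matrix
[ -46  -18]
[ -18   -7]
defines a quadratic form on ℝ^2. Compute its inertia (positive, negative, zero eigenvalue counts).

Answer: (1, 1, 0)

Derivation:
step 0: pivot -46 → sign −
step 1: pivot 1/23 → sign +
signature = (1, 1, 0)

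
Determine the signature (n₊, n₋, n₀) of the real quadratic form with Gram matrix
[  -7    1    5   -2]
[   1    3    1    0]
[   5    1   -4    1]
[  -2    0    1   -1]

step 0: pivot -7 → sign −
step 1: pivot 22/7 → sign +
step 2: pivot -15/11 → sign −
step 3: pivot -2/5 → sign −
signature = (1, 3, 0)

Answer: (1, 3, 0)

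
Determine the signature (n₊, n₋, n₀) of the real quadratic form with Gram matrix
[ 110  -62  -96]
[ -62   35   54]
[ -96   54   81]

Answer: (2, 1, 0)

Derivation:
step 0: pivot 110 → sign +
step 1: pivot 3/55 → sign +
step 2: pivot -3 → sign −
signature = (2, 1, 0)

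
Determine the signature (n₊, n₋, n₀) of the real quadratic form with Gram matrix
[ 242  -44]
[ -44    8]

step 0: pivot 242 → sign +
step 1: row/col 1 already zero → sign 0
signature = (1, 0, 1)

Answer: (1, 0, 1)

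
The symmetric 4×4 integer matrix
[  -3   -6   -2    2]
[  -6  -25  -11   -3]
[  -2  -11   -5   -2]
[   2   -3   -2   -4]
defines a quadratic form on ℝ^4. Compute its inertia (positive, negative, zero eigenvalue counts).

Answer: (1, 3, 0)

Derivation:
step 0: pivot -3 → sign −
step 1: pivot -13 → sign −
step 2: pivot 4/39 → sign +
step 3: pivot -3/4 → sign −
signature = (1, 3, 0)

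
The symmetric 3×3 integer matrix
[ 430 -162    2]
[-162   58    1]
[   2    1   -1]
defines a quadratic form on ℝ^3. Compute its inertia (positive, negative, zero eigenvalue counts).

Answer: (2, 1, 0)

Derivation:
step 0: pivot 430 → sign +
step 1: pivot -652/215 → sign −
step 2: pivot 3/652 → sign +
signature = (2, 1, 0)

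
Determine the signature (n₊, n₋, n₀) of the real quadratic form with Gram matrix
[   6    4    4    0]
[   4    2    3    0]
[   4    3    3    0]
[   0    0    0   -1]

Answer: (2, 2, 0)

Derivation:
step 0: pivot 6 → sign +
step 1: pivot -2/3 → sign −
step 2: pivot 1/2 → sign +
step 3: pivot -1 → sign −
signature = (2, 2, 0)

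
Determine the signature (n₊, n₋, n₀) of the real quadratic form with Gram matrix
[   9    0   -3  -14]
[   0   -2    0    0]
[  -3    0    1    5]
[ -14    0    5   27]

Answer: (2, 2, 0)

Derivation:
step 0: pivot 9 → sign +
step 1: pivot -2 → sign −
step 2: pivot 47/9 → sign +
step 3: pivot -1/47 → sign −
signature = (2, 2, 0)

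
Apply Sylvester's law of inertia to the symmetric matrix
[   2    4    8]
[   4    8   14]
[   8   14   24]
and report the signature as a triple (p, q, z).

Answer: (2, 1, 0)

Derivation:
step 0: pivot 2 → sign +
step 1: pivot -8 → sign −
step 2: pivot 1/2 → sign +
signature = (2, 1, 0)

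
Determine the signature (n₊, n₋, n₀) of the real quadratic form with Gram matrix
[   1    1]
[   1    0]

Answer: (1, 1, 0)

Derivation:
step 0: pivot 1 → sign +
step 1: pivot -1 → sign −
signature = (1, 1, 0)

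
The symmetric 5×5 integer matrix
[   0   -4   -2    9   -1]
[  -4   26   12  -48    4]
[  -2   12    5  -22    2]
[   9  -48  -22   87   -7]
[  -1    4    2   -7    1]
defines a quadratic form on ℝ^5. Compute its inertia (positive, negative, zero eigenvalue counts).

Answer: (3, 2, 0)

Derivation:
step 0: pivot 26 → sign +
step 1: pivot -8/13 → sign −
step 2: pivot -1/2 → sign −
step 3: pivot 11/4 → sign +
step 4: pivot 6/11 → sign +
signature = (3, 2, 0)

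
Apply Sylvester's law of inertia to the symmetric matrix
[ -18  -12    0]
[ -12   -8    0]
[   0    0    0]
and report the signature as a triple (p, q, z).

Answer: (0, 1, 2)

Derivation:
step 0: pivot -18 → sign −
step 1: row/col 1 already zero → sign 0
step 2: row/col 2 already zero → sign 0
signature = (0, 1, 2)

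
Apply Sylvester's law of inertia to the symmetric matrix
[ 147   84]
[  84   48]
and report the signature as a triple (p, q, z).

step 0: pivot 147 → sign +
step 1: row/col 1 already zero → sign 0
signature = (1, 0, 1)

Answer: (1, 0, 1)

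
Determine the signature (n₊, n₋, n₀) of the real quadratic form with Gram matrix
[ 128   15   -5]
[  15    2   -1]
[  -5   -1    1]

step 0: pivot 128 → sign +
step 1: pivot 31/128 → sign +
step 2: pivot 3/31 → sign +
signature = (3, 0, 0)

Answer: (3, 0, 0)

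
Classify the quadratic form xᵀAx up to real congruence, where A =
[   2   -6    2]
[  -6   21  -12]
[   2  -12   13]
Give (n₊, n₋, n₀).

Answer: (2, 1, 0)

Derivation:
step 0: pivot 2 → sign +
step 1: pivot 3 → sign +
step 2: pivot -1 → sign −
signature = (2, 1, 0)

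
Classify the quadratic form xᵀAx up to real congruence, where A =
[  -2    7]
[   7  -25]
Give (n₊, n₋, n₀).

step 0: pivot -2 → sign −
step 1: pivot -1/2 → sign −
signature = (0, 2, 0)

Answer: (0, 2, 0)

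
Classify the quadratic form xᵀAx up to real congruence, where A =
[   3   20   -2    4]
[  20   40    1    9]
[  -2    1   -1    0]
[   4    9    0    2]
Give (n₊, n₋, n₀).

Answer: (2, 2, 0)

Derivation:
step 0: pivot 3 → sign +
step 1: pivot -280/3 → sign −
step 2: pivot -37/280 → sign −
step 3: pivot 1/37 → sign +
signature = (2, 2, 0)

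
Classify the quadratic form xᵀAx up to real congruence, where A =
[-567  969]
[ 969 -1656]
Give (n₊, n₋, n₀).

step 0: pivot -567 → sign −
step 1: pivot 1/63 → sign +
signature = (1, 1, 0)

Answer: (1, 1, 0)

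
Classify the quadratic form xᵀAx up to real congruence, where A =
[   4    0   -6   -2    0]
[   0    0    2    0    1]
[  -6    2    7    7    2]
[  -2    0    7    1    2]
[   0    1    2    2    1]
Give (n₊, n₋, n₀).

Answer: (2, 2, 1)

Derivation:
step 0: pivot 4 → sign +
step 1: pivot -2 → sign −
step 2: pivot 2 → sign +
step 3: pivot -3/2 → sign −
step 4: row/col 4 already zero → sign 0
signature = (2, 2, 1)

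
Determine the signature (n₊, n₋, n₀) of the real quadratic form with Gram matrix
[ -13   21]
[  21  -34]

Answer: (0, 2, 0)

Derivation:
step 0: pivot -13 → sign −
step 1: pivot -1/13 → sign −
signature = (0, 2, 0)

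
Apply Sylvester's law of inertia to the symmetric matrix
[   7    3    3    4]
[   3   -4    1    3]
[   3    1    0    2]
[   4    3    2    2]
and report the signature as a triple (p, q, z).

step 0: pivot 7 → sign +
step 1: pivot -37/7 → sign −
step 2: pivot -47/37 → sign −
step 3: pivot 3/47 → sign +
signature = (2, 2, 0)

Answer: (2, 2, 0)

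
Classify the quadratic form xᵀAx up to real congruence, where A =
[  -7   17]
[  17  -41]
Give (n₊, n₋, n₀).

step 0: pivot -7 → sign −
step 1: pivot 2/7 → sign +
signature = (1, 1, 0)

Answer: (1, 1, 0)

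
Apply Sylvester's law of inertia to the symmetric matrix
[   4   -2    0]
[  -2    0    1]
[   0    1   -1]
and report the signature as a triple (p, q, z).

step 0: pivot 4 → sign +
step 1: pivot -1 → sign −
step 2: row/col 2 already zero → sign 0
signature = (1, 1, 1)

Answer: (1, 1, 1)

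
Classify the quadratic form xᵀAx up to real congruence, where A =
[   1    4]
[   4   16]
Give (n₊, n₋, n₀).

Answer: (1, 0, 1)

Derivation:
step 0: pivot 1 → sign +
step 1: row/col 1 already zero → sign 0
signature = (1, 0, 1)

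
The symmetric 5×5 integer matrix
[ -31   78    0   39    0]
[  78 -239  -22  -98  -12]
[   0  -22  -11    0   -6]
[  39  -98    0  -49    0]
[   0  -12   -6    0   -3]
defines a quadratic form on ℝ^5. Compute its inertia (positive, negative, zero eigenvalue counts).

step 0: pivot -31 → sign −
step 1: pivot -1325/31 → sign −
step 2: pivot 429/1325 → sign +
step 3: pivot 2/39 → sign +
step 4: pivot 3/11 → sign +
signature = (3, 2, 0)

Answer: (3, 2, 0)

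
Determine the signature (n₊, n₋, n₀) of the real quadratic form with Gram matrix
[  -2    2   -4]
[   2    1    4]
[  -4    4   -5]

Answer: (2, 1, 0)

Derivation:
step 0: pivot -2 → sign −
step 1: pivot 3 → sign +
step 2: pivot 3 → sign +
signature = (2, 1, 0)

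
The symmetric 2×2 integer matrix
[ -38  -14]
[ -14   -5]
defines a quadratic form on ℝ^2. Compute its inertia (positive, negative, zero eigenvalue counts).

step 0: pivot -38 → sign −
step 1: pivot 3/19 → sign +
signature = (1, 1, 0)

Answer: (1, 1, 0)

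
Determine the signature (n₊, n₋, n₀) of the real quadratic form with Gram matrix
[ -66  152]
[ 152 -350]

step 0: pivot -66 → sign −
step 1: pivot 2/33 → sign +
signature = (1, 1, 0)

Answer: (1, 1, 0)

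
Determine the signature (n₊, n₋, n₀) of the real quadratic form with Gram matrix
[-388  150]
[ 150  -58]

step 0: pivot -388 → sign −
step 1: pivot -1/97 → sign −
signature = (0, 2, 0)

Answer: (0, 2, 0)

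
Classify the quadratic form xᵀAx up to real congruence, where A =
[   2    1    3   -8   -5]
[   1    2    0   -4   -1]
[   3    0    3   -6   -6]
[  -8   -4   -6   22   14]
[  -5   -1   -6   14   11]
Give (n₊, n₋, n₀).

Answer: (3, 1, 1)

Derivation:
step 0: pivot 2 → sign +
step 1: pivot 3/2 → sign +
step 2: pivot -3 → sign −
step 3: pivot 2 → sign +
step 4: row/col 4 already zero → sign 0
signature = (3, 1, 1)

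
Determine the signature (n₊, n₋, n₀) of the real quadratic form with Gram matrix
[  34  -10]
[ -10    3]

step 0: pivot 34 → sign +
step 1: pivot 1/17 → sign +
signature = (2, 0, 0)

Answer: (2, 0, 0)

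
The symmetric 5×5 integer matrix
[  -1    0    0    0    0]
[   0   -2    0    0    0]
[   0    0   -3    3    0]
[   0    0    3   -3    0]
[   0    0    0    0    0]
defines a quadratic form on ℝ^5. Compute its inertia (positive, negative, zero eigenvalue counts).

Answer: (0, 3, 2)

Derivation:
step 0: pivot -1 → sign −
step 1: pivot -2 → sign −
step 2: pivot -3 → sign −
step 3: row/col 3 already zero → sign 0
step 4: row/col 4 already zero → sign 0
signature = (0, 3, 2)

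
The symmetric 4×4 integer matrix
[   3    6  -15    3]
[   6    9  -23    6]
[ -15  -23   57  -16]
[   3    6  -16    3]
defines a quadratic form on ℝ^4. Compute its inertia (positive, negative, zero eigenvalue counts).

step 0: pivot 3 → sign +
step 1: pivot -3 → sign −
step 2: pivot -5/3 → sign −
step 3: pivot 3/5 → sign +
signature = (2, 2, 0)

Answer: (2, 2, 0)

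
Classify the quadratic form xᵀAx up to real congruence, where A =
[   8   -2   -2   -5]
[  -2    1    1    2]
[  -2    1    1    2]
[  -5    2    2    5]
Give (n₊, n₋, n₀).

step 0: pivot 8 → sign +
step 1: pivot 1/2 → sign +
step 2: pivot 3/4 → sign +
step 3: row/col 3 already zero → sign 0
signature = (3, 0, 1)

Answer: (3, 0, 1)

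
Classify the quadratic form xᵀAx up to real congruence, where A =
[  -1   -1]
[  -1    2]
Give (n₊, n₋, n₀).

step 0: pivot -1 → sign −
step 1: pivot 3 → sign +
signature = (1, 1, 0)

Answer: (1, 1, 0)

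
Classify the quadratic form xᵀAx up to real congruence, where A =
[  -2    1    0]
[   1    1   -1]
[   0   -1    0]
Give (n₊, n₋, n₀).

step 0: pivot -2 → sign −
step 1: pivot 3/2 → sign +
step 2: pivot -2/3 → sign −
signature = (1, 2, 0)

Answer: (1, 2, 0)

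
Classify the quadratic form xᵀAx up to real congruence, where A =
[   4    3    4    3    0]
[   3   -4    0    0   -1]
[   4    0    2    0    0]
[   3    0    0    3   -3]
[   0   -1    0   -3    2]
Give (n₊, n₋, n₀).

Answer: (3, 2, 0)

Derivation:
step 0: pivot 4 → sign +
step 1: pivot -25/4 → sign −
step 2: pivot -14/25 → sign −
step 3: pivot 57/7 → sign +
step 4: pivot 6/19 → sign +
signature = (3, 2, 0)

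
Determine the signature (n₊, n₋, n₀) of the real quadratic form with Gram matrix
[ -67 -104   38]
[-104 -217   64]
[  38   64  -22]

Answer: (1, 2, 0)

Derivation:
step 0: pivot -67 → sign −
step 1: pivot -3723/67 → sign −
step 2: pivot 6/1241 → sign +
signature = (1, 2, 0)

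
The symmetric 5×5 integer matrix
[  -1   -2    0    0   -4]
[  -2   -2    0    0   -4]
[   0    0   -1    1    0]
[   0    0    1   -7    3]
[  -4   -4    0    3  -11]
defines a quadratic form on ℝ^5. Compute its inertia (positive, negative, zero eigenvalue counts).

Answer: (1, 4, 0)

Derivation:
step 0: pivot -1 → sign −
step 1: pivot 2 → sign +
step 2: pivot -1 → sign −
step 3: pivot -6 → sign −
step 4: pivot -3/2 → sign −
signature = (1, 4, 0)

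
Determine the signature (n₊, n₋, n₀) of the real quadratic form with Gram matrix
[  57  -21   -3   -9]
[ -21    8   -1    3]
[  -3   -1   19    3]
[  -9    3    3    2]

step 0: pivot 57 → sign +
step 1: pivot 5/19 → sign +
step 2: pivot 2 → sign +
step 3: pivot 1/5 → sign +
signature = (4, 0, 0)

Answer: (4, 0, 0)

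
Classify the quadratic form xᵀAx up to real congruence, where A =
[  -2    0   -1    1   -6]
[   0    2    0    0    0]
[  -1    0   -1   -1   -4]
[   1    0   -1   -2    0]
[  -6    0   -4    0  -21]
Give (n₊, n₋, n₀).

Answer: (2, 3, 0)

Derivation:
step 0: pivot -2 → sign −
step 1: pivot 2 → sign +
step 2: pivot -1/2 → sign −
step 3: pivot 3 → sign +
step 4: pivot -1 → sign −
signature = (2, 3, 0)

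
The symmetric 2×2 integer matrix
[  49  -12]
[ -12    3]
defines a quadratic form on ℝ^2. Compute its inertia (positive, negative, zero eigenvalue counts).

step 0: pivot 49 → sign +
step 1: pivot 3/49 → sign +
signature = (2, 0, 0)

Answer: (2, 0, 0)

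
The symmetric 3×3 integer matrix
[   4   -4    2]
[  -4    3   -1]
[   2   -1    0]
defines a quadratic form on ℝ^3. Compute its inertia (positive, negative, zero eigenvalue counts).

Answer: (1, 1, 1)

Derivation:
step 0: pivot 4 → sign +
step 1: pivot -1 → sign −
step 2: row/col 2 already zero → sign 0
signature = (1, 1, 1)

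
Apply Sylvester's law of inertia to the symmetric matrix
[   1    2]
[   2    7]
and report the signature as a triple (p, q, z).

step 0: pivot 1 → sign +
step 1: pivot 3 → sign +
signature = (2, 0, 0)

Answer: (2, 0, 0)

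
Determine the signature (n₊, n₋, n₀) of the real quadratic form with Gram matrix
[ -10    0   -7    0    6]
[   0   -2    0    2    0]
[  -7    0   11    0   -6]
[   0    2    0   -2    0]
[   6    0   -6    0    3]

step 0: pivot -10 → sign −
step 1: pivot -2 → sign −
step 2: pivot 159/10 → sign +
step 3: pivot 3/53 → sign +
step 4: row/col 4 already zero → sign 0
signature = (2, 2, 1)

Answer: (2, 2, 1)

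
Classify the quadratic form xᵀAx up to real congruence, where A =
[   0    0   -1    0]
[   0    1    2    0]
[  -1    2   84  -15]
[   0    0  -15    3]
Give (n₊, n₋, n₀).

Answer: (3, 1, 0)

Derivation:
step 0: pivot 1 → sign +
step 1: pivot 80 → sign +
step 2: pivot -1/80 → sign −
step 3: pivot 3 → sign +
signature = (3, 1, 0)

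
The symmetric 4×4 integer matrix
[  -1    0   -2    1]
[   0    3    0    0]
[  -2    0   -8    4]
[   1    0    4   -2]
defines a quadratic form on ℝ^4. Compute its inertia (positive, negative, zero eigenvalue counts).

Answer: (1, 2, 1)

Derivation:
step 0: pivot -1 → sign −
step 1: pivot 3 → sign +
step 2: pivot -4 → sign −
step 3: row/col 3 already zero → sign 0
signature = (1, 2, 1)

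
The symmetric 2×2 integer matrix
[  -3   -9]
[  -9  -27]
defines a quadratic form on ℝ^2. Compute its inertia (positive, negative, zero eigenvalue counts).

step 0: pivot -3 → sign −
step 1: row/col 1 already zero → sign 0
signature = (0, 1, 1)

Answer: (0, 1, 1)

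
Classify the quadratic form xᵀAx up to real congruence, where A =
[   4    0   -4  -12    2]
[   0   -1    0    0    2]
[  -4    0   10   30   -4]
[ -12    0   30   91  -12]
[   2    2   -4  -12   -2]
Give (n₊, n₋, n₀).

step 0: pivot 4 → sign +
step 1: pivot -1 → sign −
step 2: pivot 6 → sign +
step 3: pivot 1 → sign +
step 4: pivot 1/3 → sign +
signature = (4, 1, 0)

Answer: (4, 1, 0)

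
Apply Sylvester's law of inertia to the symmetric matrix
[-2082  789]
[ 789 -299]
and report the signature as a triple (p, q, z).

step 0: pivot -2082 → sign −
step 1: pivot 1/694 → sign +
signature = (1, 1, 0)

Answer: (1, 1, 0)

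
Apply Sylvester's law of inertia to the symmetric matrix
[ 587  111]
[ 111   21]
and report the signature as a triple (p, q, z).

Answer: (2, 0, 0)

Derivation:
step 0: pivot 587 → sign +
step 1: pivot 6/587 → sign +
signature = (2, 0, 0)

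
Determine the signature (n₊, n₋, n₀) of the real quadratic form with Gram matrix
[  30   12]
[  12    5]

step 0: pivot 30 → sign +
step 1: pivot 1/5 → sign +
signature = (2, 0, 0)

Answer: (2, 0, 0)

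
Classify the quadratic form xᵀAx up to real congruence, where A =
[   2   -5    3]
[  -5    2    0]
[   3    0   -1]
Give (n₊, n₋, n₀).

Answer: (1, 2, 0)

Derivation:
step 0: pivot 2 → sign +
step 1: pivot -21/2 → sign −
step 2: pivot -1/7 → sign −
signature = (1, 2, 0)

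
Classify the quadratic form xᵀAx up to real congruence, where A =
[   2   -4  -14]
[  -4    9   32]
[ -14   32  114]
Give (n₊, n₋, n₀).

Answer: (2, 0, 1)

Derivation:
step 0: pivot 2 → sign +
step 1: pivot 1 → sign +
step 2: row/col 2 already zero → sign 0
signature = (2, 0, 1)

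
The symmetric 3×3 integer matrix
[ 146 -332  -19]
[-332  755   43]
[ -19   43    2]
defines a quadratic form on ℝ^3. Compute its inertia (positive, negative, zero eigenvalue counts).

Answer: (2, 1, 0)

Derivation:
step 0: pivot 146 → sign +
step 1: pivot 3/73 → sign +
step 2: pivot -3/2 → sign −
signature = (2, 1, 0)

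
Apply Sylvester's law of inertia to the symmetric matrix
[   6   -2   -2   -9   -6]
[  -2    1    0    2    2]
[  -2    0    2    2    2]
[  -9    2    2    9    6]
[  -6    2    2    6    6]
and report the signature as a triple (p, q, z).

Answer: (3, 1, 1)

Derivation:
step 0: pivot 6 → sign +
step 1: pivot 1/3 → sign +
step 2: pivot -15/2 → sign −
step 3: pivot 6/5 → sign +
step 4: row/col 4 already zero → sign 0
signature = (3, 1, 1)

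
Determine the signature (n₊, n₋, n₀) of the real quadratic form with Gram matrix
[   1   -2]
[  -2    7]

Answer: (2, 0, 0)

Derivation:
step 0: pivot 1 → sign +
step 1: pivot 3 → sign +
signature = (2, 0, 0)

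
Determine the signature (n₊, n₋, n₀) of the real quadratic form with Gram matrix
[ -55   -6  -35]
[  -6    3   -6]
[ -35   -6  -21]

Answer: (1, 2, 0)

Derivation:
step 0: pivot -55 → sign −
step 1: pivot 201/55 → sign +
step 2: pivot -2/67 → sign −
signature = (1, 2, 0)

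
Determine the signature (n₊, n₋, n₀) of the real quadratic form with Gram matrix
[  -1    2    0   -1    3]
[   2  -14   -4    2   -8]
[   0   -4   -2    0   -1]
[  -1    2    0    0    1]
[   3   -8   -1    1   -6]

Answer: (1, 4, 0)

Derivation:
step 0: pivot -1 → sign −
step 1: pivot -10 → sign −
step 2: pivot -2/5 → sign −
step 3: pivot 1 → sign +
step 4: pivot -1/2 → sign −
signature = (1, 4, 0)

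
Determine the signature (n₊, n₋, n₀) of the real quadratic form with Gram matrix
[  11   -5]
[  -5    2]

step 0: pivot 11 → sign +
step 1: pivot -3/11 → sign −
signature = (1, 1, 0)

Answer: (1, 1, 0)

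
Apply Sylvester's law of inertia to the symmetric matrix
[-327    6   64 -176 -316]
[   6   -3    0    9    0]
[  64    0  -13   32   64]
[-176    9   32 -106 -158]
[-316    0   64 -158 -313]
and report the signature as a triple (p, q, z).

Answer: (2, 3, 0)

Derivation:
step 0: pivot -327 → sign −
step 1: pivot -315/109 → sign −
step 2: pivot 1/315 → sign +
step 3: pivot -3 → sign −
step 4: pivot 3 → sign +
signature = (2, 3, 0)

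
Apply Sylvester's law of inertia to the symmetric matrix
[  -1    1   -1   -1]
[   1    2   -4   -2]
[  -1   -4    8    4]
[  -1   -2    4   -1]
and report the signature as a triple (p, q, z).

Answer: (2, 2, 0)

Derivation:
step 0: pivot -1 → sign −
step 1: pivot 3 → sign +
step 2: pivot 2/3 → sign +
step 3: pivot -3 → sign −
signature = (2, 2, 0)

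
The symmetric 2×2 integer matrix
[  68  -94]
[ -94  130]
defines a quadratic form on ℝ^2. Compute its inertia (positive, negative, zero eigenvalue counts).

step 0: pivot 68 → sign +
step 1: pivot 1/17 → sign +
signature = (2, 0, 0)

Answer: (2, 0, 0)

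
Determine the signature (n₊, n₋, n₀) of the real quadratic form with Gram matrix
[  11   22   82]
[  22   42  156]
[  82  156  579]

Answer: (1, 2, 0)

Derivation:
step 0: pivot 11 → sign +
step 1: pivot -2 → sign −
step 2: pivot -3/11 → sign −
signature = (1, 2, 0)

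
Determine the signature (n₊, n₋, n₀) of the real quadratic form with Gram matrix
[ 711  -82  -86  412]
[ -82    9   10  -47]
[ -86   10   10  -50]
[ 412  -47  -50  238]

Answer: (1, 3, 0)

Derivation:
step 0: pivot 711 → sign +
step 1: pivot -325/711 → sign −
step 2: pivot -126/325 → sign −
step 3: pivot -1/7 → sign −
signature = (1, 3, 0)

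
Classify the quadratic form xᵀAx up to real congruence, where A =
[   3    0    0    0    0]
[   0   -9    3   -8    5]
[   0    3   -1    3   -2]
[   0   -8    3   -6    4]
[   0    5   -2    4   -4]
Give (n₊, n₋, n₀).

Answer: (2, 3, 0)

Derivation:
step 0: pivot 3 → sign +
step 1: pivot -9 → sign −
step 2: pivot 10/9 → sign +
step 3: pivot -1/10 → sign −
step 4: pivot -1 → sign −
signature = (2, 3, 0)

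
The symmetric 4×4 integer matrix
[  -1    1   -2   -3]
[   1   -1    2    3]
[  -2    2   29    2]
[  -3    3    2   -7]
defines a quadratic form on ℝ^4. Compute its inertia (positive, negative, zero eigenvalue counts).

step 0: pivot -1 → sign −
step 1: pivot 33 → sign +
step 2: pivot 2/33 → sign +
step 3: row/col 3 already zero → sign 0
signature = (2, 1, 1)

Answer: (2, 1, 1)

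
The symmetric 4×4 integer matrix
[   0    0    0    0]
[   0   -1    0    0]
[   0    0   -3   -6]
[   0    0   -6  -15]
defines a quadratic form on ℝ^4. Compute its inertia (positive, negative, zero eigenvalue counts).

step 0: pivot -1 → sign −
step 1: pivot -3 → sign −
step 2: pivot -3 → sign −
step 3: row/col 3 already zero → sign 0
signature = (0, 3, 1)

Answer: (0, 3, 1)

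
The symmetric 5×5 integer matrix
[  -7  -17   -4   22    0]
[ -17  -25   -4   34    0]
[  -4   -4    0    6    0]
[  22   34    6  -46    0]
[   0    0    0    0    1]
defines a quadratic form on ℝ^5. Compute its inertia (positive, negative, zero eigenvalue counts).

Answer: (3, 2, 0)

Derivation:
step 0: pivot -7 → sign −
step 1: pivot 114/7 → sign +
step 2: pivot 16/57 → sign +
step 3: pivot -1/4 → sign −
step 4: pivot 1 → sign +
signature = (3, 2, 0)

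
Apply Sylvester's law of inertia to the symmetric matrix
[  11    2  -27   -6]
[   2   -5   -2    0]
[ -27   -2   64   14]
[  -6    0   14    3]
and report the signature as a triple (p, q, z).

Answer: (1, 3, 0)

Derivation:
step 0: pivot 11 → sign +
step 1: pivot -59/11 → sign −
step 2: pivot -41/59 → sign −
step 3: pivot -1/41 → sign −
signature = (1, 3, 0)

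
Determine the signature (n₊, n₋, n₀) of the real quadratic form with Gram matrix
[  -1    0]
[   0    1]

Answer: (1, 1, 0)

Derivation:
step 0: pivot -1 → sign −
step 1: pivot 1 → sign +
signature = (1, 1, 0)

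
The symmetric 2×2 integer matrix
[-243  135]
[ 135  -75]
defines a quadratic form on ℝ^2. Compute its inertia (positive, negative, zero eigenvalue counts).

step 0: pivot -243 → sign −
step 1: row/col 1 already zero → sign 0
signature = (0, 1, 1)

Answer: (0, 1, 1)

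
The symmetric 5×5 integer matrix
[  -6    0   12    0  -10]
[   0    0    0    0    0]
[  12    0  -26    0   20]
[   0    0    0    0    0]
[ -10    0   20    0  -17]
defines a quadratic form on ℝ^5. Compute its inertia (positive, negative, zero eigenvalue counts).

step 0: pivot -6 → sign −
step 1: pivot -2 → sign −
step 2: pivot -1/3 → sign −
step 3: row/col 3 already zero → sign 0
step 4: row/col 4 already zero → sign 0
signature = (0, 3, 2)

Answer: (0, 3, 2)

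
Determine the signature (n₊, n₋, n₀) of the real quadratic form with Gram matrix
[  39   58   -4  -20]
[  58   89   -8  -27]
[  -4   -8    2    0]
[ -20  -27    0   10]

step 0: pivot 39 → sign +
step 1: pivot 107/39 → sign +
step 2: pivot 6/107 → sign +
step 3: pivot -3 → sign −
signature = (3, 1, 0)

Answer: (3, 1, 0)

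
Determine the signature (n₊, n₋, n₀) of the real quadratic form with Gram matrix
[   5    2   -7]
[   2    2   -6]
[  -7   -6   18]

step 0: pivot 5 → sign +
step 1: pivot 6/5 → sign +
step 2: pivot -1/3 → sign −
signature = (2, 1, 0)

Answer: (2, 1, 0)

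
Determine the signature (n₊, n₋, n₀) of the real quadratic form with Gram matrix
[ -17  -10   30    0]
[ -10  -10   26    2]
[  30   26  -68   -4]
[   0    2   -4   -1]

step 0: pivot -17 → sign −
step 1: pivot -70/17 → sign −
step 2: pivot 66/35 → sign +
step 3: pivot -1/33 → sign −
signature = (1, 3, 0)

Answer: (1, 3, 0)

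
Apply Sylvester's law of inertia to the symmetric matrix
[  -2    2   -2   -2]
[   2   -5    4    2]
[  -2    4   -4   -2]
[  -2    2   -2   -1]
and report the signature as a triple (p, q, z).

Answer: (1, 3, 0)

Derivation:
step 0: pivot -2 → sign −
step 1: pivot -3 → sign −
step 2: pivot -2/3 → sign −
step 3: pivot 1 → sign +
signature = (1, 3, 0)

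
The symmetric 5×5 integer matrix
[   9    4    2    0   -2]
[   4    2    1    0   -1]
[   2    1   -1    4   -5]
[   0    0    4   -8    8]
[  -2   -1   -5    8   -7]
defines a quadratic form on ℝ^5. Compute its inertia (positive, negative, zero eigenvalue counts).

Answer: (3, 1, 1)

Derivation:
step 0: pivot 9 → sign +
step 1: pivot 2/9 → sign +
step 2: pivot -3/2 → sign −
step 3: pivot 8/3 → sign +
step 4: row/col 4 already zero → sign 0
signature = (3, 1, 1)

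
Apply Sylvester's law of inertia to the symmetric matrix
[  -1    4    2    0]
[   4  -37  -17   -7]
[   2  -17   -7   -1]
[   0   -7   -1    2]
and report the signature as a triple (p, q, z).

step 0: pivot -1 → sign −
step 1: pivot -21 → sign −
step 2: pivot 6/7 → sign +
step 3: pivot -1/3 → sign −
signature = (1, 3, 0)

Answer: (1, 3, 0)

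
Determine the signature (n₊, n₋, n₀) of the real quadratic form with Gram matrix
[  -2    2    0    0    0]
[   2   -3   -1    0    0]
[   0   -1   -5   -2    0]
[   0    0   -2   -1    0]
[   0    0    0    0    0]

Answer: (0, 3, 2)

Derivation:
step 0: pivot -2 → sign −
step 1: pivot -1 → sign −
step 2: pivot -4 → sign −
step 3: row/col 3 already zero → sign 0
step 4: row/col 4 already zero → sign 0
signature = (0, 3, 2)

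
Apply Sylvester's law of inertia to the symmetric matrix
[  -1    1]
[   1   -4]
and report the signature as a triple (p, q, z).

step 0: pivot -1 → sign −
step 1: pivot -3 → sign −
signature = (0, 2, 0)

Answer: (0, 2, 0)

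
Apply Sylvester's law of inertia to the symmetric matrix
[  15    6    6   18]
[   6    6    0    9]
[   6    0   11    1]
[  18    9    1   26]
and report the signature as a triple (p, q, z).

step 0: pivot 15 → sign +
step 1: pivot 18/5 → sign +
step 2: pivot 7 → sign +
step 3: pivot -1/14 → sign −
signature = (3, 1, 0)

Answer: (3, 1, 0)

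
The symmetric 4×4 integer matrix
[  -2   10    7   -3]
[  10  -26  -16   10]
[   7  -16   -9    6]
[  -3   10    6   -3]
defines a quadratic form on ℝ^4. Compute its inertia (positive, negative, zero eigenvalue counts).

step 0: pivot -2 → sign −
step 1: pivot 24 → sign +
step 2: pivot 11/24 → sign +
step 3: pivot -2/11 → sign −
signature = (2, 2, 0)

Answer: (2, 2, 0)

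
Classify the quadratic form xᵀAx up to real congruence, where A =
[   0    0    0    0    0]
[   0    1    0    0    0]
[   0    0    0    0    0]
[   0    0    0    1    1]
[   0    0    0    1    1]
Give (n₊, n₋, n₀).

step 0: pivot 1 → sign +
step 1: pivot 1 → sign +
step 2: row/col 2 already zero → sign 0
step 3: row/col 3 already zero → sign 0
step 4: row/col 4 already zero → sign 0
signature = (2, 0, 3)

Answer: (2, 0, 3)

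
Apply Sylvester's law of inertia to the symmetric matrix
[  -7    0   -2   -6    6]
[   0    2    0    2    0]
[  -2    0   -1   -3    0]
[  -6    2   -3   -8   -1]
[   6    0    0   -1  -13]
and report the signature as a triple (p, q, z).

step 0: pivot -7 → sign −
step 1: pivot 2 → sign +
step 2: pivot -3/7 → sign −
step 3: pivot -1 → sign −
step 4: row/col 4 already zero → sign 0
signature = (1, 3, 1)

Answer: (1, 3, 1)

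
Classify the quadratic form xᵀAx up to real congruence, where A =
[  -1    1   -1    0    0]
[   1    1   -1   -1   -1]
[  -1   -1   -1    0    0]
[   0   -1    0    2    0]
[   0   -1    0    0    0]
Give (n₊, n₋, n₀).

Answer: (2, 2, 1)

Derivation:
step 0: pivot -1 → sign −
step 1: pivot 2 → sign +
step 2: pivot -2 → sign −
step 3: pivot 2 → sign +
step 4: row/col 4 already zero → sign 0
signature = (2, 2, 1)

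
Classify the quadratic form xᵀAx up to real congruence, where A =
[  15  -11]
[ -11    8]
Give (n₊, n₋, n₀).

step 0: pivot 15 → sign +
step 1: pivot -1/15 → sign −
signature = (1, 1, 0)

Answer: (1, 1, 0)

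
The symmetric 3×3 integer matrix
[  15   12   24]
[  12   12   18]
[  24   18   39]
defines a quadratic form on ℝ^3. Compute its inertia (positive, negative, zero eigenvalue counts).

Answer: (2, 0, 1)

Derivation:
step 0: pivot 15 → sign +
step 1: pivot 12/5 → sign +
step 2: row/col 2 already zero → sign 0
signature = (2, 0, 1)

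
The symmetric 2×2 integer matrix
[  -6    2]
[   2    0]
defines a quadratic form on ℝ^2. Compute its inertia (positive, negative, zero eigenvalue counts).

step 0: pivot -6 → sign −
step 1: pivot 2/3 → sign +
signature = (1, 1, 0)

Answer: (1, 1, 0)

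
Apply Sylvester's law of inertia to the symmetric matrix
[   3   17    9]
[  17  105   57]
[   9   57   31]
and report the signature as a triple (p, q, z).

step 0: pivot 3 → sign +
step 1: pivot 26/3 → sign +
step 2: pivot -2/13 → sign −
signature = (2, 1, 0)

Answer: (2, 1, 0)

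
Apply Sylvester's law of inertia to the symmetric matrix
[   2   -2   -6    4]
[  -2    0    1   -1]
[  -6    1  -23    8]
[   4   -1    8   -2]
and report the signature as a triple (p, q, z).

step 0: pivot 2 → sign +
step 1: pivot -2 → sign −
step 2: pivot -57/2 → sign −
step 3: pivot -1/57 → sign −
signature = (1, 3, 0)

Answer: (1, 3, 0)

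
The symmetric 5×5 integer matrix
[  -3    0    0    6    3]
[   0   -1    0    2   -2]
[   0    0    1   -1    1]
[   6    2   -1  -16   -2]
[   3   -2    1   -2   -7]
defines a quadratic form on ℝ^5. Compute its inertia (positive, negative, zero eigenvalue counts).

Answer: (1, 3, 1)

Derivation:
step 0: pivot -3 → sign −
step 1: pivot -1 → sign −
step 2: pivot 1 → sign +
step 3: pivot -1 → sign −
step 4: row/col 4 already zero → sign 0
signature = (1, 3, 1)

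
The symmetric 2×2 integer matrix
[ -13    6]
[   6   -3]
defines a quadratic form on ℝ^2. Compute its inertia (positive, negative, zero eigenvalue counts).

step 0: pivot -13 → sign −
step 1: pivot -3/13 → sign −
signature = (0, 2, 0)

Answer: (0, 2, 0)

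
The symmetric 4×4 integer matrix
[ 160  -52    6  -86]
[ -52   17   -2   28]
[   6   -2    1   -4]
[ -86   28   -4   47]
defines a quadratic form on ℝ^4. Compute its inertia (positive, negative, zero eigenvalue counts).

Answer: (3, 0, 1)

Derivation:
step 0: pivot 160 → sign +
step 1: pivot 1/10 → sign +
step 2: pivot 3/4 → sign +
step 3: row/col 3 already zero → sign 0
signature = (3, 0, 1)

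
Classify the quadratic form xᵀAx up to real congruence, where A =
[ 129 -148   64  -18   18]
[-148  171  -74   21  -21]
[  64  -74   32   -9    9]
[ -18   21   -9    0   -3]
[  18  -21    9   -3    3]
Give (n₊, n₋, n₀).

Answer: (3, 2, 0)

Derivation:
step 0: pivot 129 → sign +
step 1: pivot 155/129 → sign +
step 2: pivot -4/155 → sign −
step 3: pivot -9/4 → sign −
step 4: pivot 1 → sign +
signature = (3, 2, 0)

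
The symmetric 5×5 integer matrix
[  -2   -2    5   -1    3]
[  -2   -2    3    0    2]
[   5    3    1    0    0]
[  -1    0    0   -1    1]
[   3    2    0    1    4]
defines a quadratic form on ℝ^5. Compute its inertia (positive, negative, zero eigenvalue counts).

step 0: pivot -2 → sign −
step 1: pivot 27/2 → sign +
step 2: pivot -8/27 → sign −
step 3: pivot 3/8 → sign +
step 4: pivot 1 → sign +
signature = (3, 2, 0)

Answer: (3, 2, 0)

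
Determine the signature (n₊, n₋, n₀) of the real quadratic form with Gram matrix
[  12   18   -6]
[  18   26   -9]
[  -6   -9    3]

step 0: pivot 12 → sign +
step 1: pivot -1 → sign −
step 2: row/col 2 already zero → sign 0
signature = (1, 1, 1)

Answer: (1, 1, 1)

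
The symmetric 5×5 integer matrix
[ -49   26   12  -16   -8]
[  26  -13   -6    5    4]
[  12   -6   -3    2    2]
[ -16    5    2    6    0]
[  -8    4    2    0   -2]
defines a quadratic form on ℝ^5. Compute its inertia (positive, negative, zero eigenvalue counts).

Answer: (1, 4, 0)

Derivation:
step 0: pivot -49 → sign −
step 1: pivot 39/49 → sign +
step 2: pivot -3/13 → sign −
step 3: pivot -11/3 → sign −
step 4: pivot -2/11 → sign −
signature = (1, 4, 0)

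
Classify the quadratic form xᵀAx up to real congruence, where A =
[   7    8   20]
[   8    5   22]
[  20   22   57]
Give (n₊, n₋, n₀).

step 0: pivot 7 → sign +
step 1: pivot -29/7 → sign −
step 2: pivot 1/29 → sign +
signature = (2, 1, 0)

Answer: (2, 1, 0)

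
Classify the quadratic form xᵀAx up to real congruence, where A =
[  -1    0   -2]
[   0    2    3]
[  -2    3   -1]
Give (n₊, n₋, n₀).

step 0: pivot -1 → sign −
step 1: pivot 2 → sign +
step 2: pivot -3/2 → sign −
signature = (1, 2, 0)

Answer: (1, 2, 0)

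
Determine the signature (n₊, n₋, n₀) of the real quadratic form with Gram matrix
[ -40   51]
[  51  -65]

Answer: (1, 1, 0)

Derivation:
step 0: pivot -40 → sign −
step 1: pivot 1/40 → sign +
signature = (1, 1, 0)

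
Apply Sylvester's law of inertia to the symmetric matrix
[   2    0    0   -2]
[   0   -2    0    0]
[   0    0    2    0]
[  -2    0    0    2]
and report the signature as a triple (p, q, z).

Answer: (2, 1, 1)

Derivation:
step 0: pivot 2 → sign +
step 1: pivot -2 → sign −
step 2: pivot 2 → sign +
step 3: row/col 3 already zero → sign 0
signature = (2, 1, 1)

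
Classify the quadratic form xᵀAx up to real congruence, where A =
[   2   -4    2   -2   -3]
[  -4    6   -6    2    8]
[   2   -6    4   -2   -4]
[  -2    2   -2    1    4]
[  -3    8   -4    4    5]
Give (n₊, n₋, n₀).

Answer: (3, 2, 0)

Derivation:
step 0: pivot 2 → sign +
step 1: pivot -2 → sign −
step 2: pivot 4 → sign +
step 3: pivot 1/4 → sign +
step 4: pivot -1 → sign −
signature = (3, 2, 0)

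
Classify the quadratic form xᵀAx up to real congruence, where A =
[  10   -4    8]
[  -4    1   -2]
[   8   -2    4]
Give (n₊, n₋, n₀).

Answer: (1, 1, 1)

Derivation:
step 0: pivot 10 → sign +
step 1: pivot -3/5 → sign −
step 2: row/col 2 already zero → sign 0
signature = (1, 1, 1)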